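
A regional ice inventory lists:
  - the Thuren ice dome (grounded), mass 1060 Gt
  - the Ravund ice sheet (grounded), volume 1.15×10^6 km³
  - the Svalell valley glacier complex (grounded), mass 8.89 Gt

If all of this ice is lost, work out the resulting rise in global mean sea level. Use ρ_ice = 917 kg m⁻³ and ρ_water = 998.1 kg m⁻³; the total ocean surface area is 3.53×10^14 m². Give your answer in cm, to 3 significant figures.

Thuren: 1060 Gt = 1.060×10^15 kg; dividing by ρ_w = 998.1 kg m⁻³ gives 1.062×10^12 m³ of water.
Ravund: 1.15×10^6 km³ × (917/998.1) = 1.057×10^6 km³ of water.
Svalell: 8.89 Gt = 8.890×10^12 kg; dividing by ρ_w = 998.1 kg m⁻³ gives 8.907×10^9 m³ of water.
Total added water ≈ 1.058×10^15 m³ over 3.53×10^14 m² → Δh = 3.00 m = 300 cm.

≈ 300 cm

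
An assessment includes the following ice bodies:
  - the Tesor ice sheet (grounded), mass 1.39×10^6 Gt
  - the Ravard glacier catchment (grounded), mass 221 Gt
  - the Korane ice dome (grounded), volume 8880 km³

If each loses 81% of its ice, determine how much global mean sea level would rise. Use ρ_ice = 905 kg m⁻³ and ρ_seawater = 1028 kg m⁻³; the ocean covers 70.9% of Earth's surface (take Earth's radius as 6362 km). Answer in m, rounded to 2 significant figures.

≈ 3.1 m

Tesor: 0.81 × 1.39×10^6 Gt = 1.126×10^18 kg; dividing by ρ_w = 1028 kg m⁻³ gives 1.095×10^15 m³ of water.
Ravard: 0.81 × 221 Gt = 1.790×10^14 kg; dividing by ρ_w = 1028 kg m⁻³ gives 1.741×10^11 m³ of water.
Korane: 0.81 × 8880 km³ × (905/1028) = 6332 km³ of water.
Total added water ≈ 1.102×10^15 m³ over 3.61×10^14 m² → Δh = 3.06 m.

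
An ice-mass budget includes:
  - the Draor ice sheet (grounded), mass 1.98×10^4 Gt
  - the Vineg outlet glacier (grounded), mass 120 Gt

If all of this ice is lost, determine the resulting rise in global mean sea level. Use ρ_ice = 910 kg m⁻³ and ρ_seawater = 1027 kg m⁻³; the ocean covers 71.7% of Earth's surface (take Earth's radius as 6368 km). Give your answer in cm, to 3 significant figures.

≈ 5.31 cm

Draor: 1.98×10^4 Gt = 1.980×10^16 kg; dividing by ρ_w = 1027 kg m⁻³ gives 1.928×10^13 m³ of water.
Vineg: 120 Gt = 1.200×10^14 kg; dividing by ρ_w = 1027 kg m⁻³ gives 1.168×10^11 m³ of water.
Total added water ≈ 1.940×10^13 m³ over 3.65×10^14 m² → Δh = 0.0531 m = 5.31 cm.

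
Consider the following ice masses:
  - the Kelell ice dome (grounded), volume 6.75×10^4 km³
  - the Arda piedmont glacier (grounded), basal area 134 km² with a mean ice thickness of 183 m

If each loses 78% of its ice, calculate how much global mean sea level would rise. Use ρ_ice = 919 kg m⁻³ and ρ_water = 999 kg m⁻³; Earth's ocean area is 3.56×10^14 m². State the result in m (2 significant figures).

Kelell: 0.78 × 6.75×10^4 km³ × (919/999) = 4.843×10^4 km³ of water.
Arda: ice volume = 134 km² × 183 m = 24.52 km³; 0.78 × 24.52 × (919/999) = 17.60 km³ of water.
Total added water ≈ 4.845×10^13 m³ over 3.56×10^14 m² → Δh = 0.136 m.

≈ 0.14 m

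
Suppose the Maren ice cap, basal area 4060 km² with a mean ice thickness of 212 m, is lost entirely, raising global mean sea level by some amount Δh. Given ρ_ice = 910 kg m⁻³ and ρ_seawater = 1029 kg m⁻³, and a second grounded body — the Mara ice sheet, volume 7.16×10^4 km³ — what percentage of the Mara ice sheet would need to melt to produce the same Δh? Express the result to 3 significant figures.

Equal sea-level rise means equal mass of meltwater, i.e. equal mass of ice lost.
Ice mass of Maren: 7.833×10^14 kg; ice mass of Mara: 6.516×10^16 kg.
Fraction required = 7.833×10^14 / 6.516×10^16 = 0.0120 → 1.20 %.

≈ 1.20 %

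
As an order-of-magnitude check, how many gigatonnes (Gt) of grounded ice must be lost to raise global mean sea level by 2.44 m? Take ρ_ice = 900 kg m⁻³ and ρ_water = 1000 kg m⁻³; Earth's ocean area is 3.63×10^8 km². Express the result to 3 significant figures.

Required water volume = Δh × A = 2.44 m × 3.63×10^14 m² = 8.857×10^14 m³.
ρ_w = 1000 kg m⁻³, so the mass of water = 8.857×10^14 m³ × 1000 kg m⁻³ = 8.857×10^17 kg = 8.86×10^5 Gt (and the same mass of ice, by conservation).

≈ 8.86×10^5 Gt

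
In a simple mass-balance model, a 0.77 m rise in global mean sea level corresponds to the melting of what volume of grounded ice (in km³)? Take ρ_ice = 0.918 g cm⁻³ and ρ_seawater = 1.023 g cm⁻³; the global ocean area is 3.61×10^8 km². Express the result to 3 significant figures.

Required water volume = Δh × A = 0.77 m × 3.61×10^14 m² = 2.780×10^14 m³ = 2.780×10^5 km³.
Ice volume = water volume × ρ_w/ρ_ice = 2.780×10^5 × 1023/918 = 3.10×10^5 km³.

≈ 3.10×10^5 km³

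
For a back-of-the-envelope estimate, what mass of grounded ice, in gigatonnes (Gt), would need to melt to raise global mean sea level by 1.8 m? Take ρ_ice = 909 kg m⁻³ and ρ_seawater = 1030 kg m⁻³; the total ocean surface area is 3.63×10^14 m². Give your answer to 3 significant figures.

Required water volume = Δh × A = 1.8 m × 3.63×10^14 m² = 6.534×10^14 m³.
ρ_w = 1030 kg m⁻³, so the mass of water = 6.534×10^14 m³ × 1030 kg m⁻³ = 6.730×10^17 kg = 6.73×10^5 Gt (and the same mass of ice, by conservation).

≈ 6.73×10^5 Gt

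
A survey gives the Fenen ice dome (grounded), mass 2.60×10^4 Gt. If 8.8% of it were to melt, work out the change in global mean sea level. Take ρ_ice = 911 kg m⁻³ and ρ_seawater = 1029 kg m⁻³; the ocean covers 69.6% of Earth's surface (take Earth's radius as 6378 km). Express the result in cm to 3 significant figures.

Fenen: 0.088 × 2.60×10^4 Gt = 2.288×10^15 kg; dividing by ρ_w = 1029 kg m⁻³ gives 2.224×10^12 m³ of water.
Spread over 3.56×10^14 m² of ocean, Δh = 2.224×10^12 / 3.56×10^14 = 6.25×10^-3 m = 0.625 cm.

≈ 0.625 cm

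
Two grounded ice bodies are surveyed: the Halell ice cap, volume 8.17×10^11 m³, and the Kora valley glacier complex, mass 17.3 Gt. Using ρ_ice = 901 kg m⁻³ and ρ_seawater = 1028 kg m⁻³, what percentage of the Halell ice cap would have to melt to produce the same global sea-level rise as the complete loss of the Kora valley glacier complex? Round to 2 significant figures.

Equal sea-level rise means equal mass of meltwater, i.e. equal mass of ice lost.
Ice mass of Kora: 1.730×10^13 kg; ice mass of Halell: 7.361×10^14 kg.
Fraction required = 1.730×10^13 / 7.361×10^14 = 0.0235 → 2.4 %.

≈ 2.4 %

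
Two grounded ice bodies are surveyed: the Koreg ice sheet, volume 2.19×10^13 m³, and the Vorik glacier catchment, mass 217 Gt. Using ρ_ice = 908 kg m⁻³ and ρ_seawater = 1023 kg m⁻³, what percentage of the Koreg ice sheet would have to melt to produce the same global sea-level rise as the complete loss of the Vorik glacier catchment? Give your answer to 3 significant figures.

Equal sea-level rise means equal mass of meltwater, i.e. equal mass of ice lost.
Ice mass of Vorik: 2.170×10^14 kg; ice mass of Koreg: 1.989×10^16 kg.
Fraction required = 2.170×10^14 / 1.989×10^16 = 0.0109 → 1.09 %.

≈ 1.09 %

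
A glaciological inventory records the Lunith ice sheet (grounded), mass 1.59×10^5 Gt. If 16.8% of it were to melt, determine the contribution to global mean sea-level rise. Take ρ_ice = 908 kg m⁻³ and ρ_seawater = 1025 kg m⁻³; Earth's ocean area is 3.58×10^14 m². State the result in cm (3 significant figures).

≈ 7.28 cm

Lunith: 0.168 × 1.59×10^5 Gt = 2.671×10^16 kg; dividing by ρ_w = 1025 kg m⁻³ gives 2.606×10^13 m³ of water.
Spread over 3.58×10^14 m² of ocean, Δh = 2.606×10^13 / 3.58×10^14 = 0.0728 m = 7.28 cm.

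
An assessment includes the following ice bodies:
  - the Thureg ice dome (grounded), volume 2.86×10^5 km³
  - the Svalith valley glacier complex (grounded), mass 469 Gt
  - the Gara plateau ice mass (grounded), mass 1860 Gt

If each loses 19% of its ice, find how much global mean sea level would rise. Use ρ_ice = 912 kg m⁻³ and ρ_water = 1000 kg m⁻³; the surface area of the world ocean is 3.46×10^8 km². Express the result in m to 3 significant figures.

≈ 0.145 m

Thureg: 0.19 × 2.86×10^5 km³ × (912/1000) = 4.956×10^4 km³ of water.
Svalith: 0.19 × 469 Gt = 8.911×10^13 kg; dividing by ρ_w = 1000 kg m⁻³ gives 8.911×10^10 m³ of water.
Gara: 0.19 × 1860 Gt = 3.534×10^14 kg; dividing by ρ_w = 1000 kg m⁻³ gives 3.534×10^11 m³ of water.
Total added water ≈ 5.000×10^13 m³ over 3.46×10^14 m² → Δh = 0.145 m.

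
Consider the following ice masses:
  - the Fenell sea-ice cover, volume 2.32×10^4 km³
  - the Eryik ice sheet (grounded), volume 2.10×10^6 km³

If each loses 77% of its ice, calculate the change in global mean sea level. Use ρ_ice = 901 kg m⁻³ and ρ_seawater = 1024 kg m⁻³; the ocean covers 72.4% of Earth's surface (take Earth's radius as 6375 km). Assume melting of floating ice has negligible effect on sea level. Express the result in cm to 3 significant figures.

≈ 385 cm

The Fenell sea-ice cover is floating and already displaces its own weight of water, so its melt adds essentially nothing to sea level.
Eryik: 0.77 × 2.10×10^6 km³ × (901/1024) = 1.423×10^6 km³ of water.
Total added water ≈ 1.423×10^15 m³ over 3.70×10^14 m² → Δh = 3.85 m = 385 cm.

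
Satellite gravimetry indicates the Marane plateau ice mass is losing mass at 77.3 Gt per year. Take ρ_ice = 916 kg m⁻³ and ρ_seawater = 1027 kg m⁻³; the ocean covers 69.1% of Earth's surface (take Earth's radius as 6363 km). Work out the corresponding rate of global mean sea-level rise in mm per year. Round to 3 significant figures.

ρ_w = 1027 kg m⁻³. Annual water volume added = 77.3 Gt / ρ_w = 7.730×10^13 kg / 1027 kg m⁻³ = 7.527×10^10 m³.
Δh per year = 7.527×10^10 / 3.52×10^14 = 2.14×10^-4 m = 0.214 mm.

≈ 0.214 mm/yr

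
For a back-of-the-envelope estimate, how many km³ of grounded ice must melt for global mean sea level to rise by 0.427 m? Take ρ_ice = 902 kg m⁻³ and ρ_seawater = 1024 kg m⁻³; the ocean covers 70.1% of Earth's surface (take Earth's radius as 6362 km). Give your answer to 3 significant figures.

≈ 1.73×10^5 km³

Required water volume = Δh × A = 0.427 m × 3.57×10^14 m² = 1.522×10^14 m³ = 1.522×10^5 km³.
Ice volume = water volume × ρ_w/ρ_ice = 1.522×10^5 × 1024/902 = 1.73×10^5 km³.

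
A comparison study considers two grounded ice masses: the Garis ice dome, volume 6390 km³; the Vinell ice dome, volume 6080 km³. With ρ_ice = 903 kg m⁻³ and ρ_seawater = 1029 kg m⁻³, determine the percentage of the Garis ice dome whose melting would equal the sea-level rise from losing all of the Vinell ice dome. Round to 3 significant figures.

Equal sea-level rise means equal mass of meltwater, i.e. equal mass of ice lost.
Ice mass of Vinell: 5.490×10^15 kg; ice mass of Garis: 5.770×10^15 kg.
Fraction required = 5.490×10^15 / 5.770×10^15 = 0.951 → 95.1 %.

≈ 95.1 %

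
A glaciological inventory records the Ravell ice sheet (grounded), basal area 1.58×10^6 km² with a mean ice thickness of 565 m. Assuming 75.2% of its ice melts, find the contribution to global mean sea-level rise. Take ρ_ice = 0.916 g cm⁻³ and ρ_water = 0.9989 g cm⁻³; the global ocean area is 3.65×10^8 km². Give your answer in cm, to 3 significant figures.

≈ 169 cm

Ravell: ice volume = 1.58×10^6 km² × 565 m = 8.927×10^5 km³; 0.752 × 8.927×10^5 × (916/998.9) = 6.156×10^5 km³ of water.
Spread over 3.65×10^14 m² of ocean, Δh = 6.156×10^14 / 3.65×10^14 = 1.69 m = 169 cm.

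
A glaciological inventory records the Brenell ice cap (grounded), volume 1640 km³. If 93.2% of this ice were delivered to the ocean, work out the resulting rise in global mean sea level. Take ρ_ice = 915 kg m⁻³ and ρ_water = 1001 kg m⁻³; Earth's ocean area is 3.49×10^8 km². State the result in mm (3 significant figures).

Brenell: 0.932 × 1640 km³ × (915/1001) = 1397 km³ of water.
Spread over 3.49×10^14 m² of ocean, Δh = 1.397×10^12 / 3.49×10^14 = 4.00×10^-3 m = 4.00 mm.

≈ 4.00 mm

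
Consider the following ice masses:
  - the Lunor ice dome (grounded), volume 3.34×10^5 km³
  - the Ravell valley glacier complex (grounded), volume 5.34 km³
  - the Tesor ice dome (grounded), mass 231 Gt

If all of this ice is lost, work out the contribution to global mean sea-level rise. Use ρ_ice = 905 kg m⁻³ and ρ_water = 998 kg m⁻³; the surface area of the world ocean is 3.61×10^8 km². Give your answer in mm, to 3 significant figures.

≈ 840 mm

Lunor: 3.34×10^5 km³ × (905/998) = 3.029×10^5 km³ of water.
Ravell: 5.34 km³ × (905/998) = 4.842 km³ of water.
Tesor: 231 Gt = 2.310×10^14 kg; dividing by ρ_w = 998 kg m⁻³ gives 2.315×10^11 m³ of water.
Total added water ≈ 3.031×10^14 m³ over 3.61×10^14 m² → Δh = 0.840 m = 840 mm.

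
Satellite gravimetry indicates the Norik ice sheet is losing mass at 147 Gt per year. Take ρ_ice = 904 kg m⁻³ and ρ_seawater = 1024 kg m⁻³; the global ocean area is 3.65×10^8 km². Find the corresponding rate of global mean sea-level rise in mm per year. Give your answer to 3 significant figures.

ρ_w = 1024 kg m⁻³. Annual water volume added = 147 Gt / ρ_w = 1.470×10^14 kg / 1024 kg m⁻³ = 1.436×10^11 m³.
Δh per year = 1.436×10^11 / 3.65×10^14 = 3.93×10^-4 m = 0.393 mm.

≈ 0.393 mm/yr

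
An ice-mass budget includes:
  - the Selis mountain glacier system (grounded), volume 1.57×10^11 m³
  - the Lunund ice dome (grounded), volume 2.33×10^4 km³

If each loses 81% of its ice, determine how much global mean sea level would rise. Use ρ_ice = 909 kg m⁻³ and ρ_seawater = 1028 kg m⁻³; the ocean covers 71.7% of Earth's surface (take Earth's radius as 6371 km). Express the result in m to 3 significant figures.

Selis: 0.81 × 1.57×10^11 m³ × (909/1028) = 1.124×10^11 m³ of water.
Lunund: 0.81 × 2.33×10^4 km³ × (909/1028) = 1.669×10^4 km³ of water.
Total added water ≈ 1.680×10^13 m³ over 3.66×10^14 m² → Δh = 0.0459 m.

≈ 0.0459 m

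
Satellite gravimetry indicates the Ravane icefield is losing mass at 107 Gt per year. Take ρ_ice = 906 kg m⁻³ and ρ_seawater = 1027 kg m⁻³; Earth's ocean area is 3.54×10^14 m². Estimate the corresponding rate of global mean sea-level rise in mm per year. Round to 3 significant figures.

ρ_w = 1027 kg m⁻³. Annual water volume added = 107 Gt / ρ_w = 1.070×10^14 kg / 1027 kg m⁻³ = 1.042×10^11 m³.
Δh per year = 1.042×10^11 / 3.54×10^14 = 2.94×10^-4 m = 0.294 mm.

≈ 0.294 mm/yr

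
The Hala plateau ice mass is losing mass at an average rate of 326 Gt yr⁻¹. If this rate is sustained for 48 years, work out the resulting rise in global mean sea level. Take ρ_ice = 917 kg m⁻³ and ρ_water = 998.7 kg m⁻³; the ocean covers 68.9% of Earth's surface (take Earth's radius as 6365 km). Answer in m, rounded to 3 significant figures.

Total mass lost = 326 Gt/yr × 48 yr = 1.565×10^4 Gt = 1.565×10^16 kg.
ρ_w = 998.7 kg m⁻³, so water volume = 1.565×10^16 / 998.7 = 1.567×10^13 m³.
Δh = 1.567×10^13 / 3.51×10^14 = 0.0447 m.

≈ 0.0447 m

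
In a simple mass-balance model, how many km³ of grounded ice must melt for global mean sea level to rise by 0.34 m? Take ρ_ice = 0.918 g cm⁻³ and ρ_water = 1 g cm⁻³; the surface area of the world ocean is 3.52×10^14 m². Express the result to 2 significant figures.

≈ 1.3×10^5 km³

Required water volume = Δh × A = 0.34 m × 3.52×10^14 m² = 1.197×10^14 m³ = 1.197×10^5 km³.
Ice volume = water volume × ρ_w/ρ_ice = 1.197×10^5 × 1000/918 = 1.3×10^5 km³.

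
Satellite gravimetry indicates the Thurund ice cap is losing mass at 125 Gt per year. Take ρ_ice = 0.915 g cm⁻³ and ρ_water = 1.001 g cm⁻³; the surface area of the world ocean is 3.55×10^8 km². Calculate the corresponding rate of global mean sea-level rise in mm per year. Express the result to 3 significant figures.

ρ_w = 1.001 g cm⁻³ = 1001 kg m⁻³. Annual water volume added = 125 Gt / ρ_w = 1.250×10^14 kg / 1001 kg m⁻³ = 1.249×10^11 m³.
Δh per year = 1.249×10^11 / 3.55×10^14 = 3.52×10^-4 m = 0.352 mm.

≈ 0.352 mm/yr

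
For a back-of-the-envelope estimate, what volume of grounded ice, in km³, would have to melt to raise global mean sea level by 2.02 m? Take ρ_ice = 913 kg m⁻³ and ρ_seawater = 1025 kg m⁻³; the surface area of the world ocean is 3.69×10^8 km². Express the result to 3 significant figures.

≈ 8.37×10^5 km³

Required water volume = Δh × A = 2.02 m × 3.69×10^14 m² = 7.454×10^14 m³ = 7.454×10^5 km³.
Ice volume = water volume × ρ_w/ρ_ice = 7.454×10^5 × 1025/913 = 8.37×10^5 km³.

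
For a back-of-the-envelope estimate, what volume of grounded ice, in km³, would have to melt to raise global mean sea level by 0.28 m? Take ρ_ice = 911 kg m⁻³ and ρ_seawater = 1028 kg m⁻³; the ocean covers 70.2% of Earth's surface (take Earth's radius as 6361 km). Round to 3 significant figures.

Required water volume = Δh × A = 0.28 m × 3.57×10^14 m² = 9.994×10^13 m³ = 9.994×10^4 km³.
Ice volume = water volume × ρ_w/ρ_ice = 9.994×10^4 × 1028/911 = 1.13×10^5 km³.

≈ 1.13×10^5 km³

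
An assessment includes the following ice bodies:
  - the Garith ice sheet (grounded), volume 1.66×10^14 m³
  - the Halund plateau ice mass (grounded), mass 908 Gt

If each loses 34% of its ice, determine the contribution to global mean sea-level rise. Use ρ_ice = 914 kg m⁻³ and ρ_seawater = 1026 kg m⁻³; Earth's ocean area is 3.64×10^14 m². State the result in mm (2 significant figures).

Garith: 0.34 × 1.66×10^14 m³ × (914/1026) = 5.028×10^13 m³ of water.
Halund: 0.34 × 908 Gt = 3.087×10^14 kg; dividing by ρ_w = 1026 kg m⁻³ gives 3.009×10^11 m³ of water.
Total added water ≈ 5.058×10^13 m³ over 3.64×10^14 m² → Δh = 0.139 m = 140 mm.

≈ 140 mm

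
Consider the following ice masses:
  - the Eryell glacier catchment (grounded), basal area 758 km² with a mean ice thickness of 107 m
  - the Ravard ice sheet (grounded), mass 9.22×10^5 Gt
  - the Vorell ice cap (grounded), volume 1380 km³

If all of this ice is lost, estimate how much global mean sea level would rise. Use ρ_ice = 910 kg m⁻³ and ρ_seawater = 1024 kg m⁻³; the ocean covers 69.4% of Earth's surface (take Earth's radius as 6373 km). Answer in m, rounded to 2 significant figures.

Eryell: ice volume = 758 km² × 107 m = 81.11 km³; 81.11 × (910/1024) = 72.08 km³ of water.
Ravard: 9.22×10^5 Gt = 9.220×10^17 kg; dividing by ρ_w = 1024 kg m⁻³ gives 9.004×10^14 m³ of water.
Vorell: 1380 km³ × (910/1024) = 1226 km³ of water.
Total added water ≈ 9.017×10^14 m³ over 3.54×10^14 m² → Δh = 2.55 m.

≈ 2.5 m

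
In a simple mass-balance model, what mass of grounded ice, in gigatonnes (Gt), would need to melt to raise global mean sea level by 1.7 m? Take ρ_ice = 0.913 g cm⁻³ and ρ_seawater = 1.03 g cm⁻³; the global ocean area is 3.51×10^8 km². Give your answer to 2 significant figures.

Required water volume = Δh × A = 1.7 m × 3.51×10^14 m² = 5.967×10^14 m³.
ρ_w = 1.03 g cm⁻³ = 1030 kg m⁻³, so the mass of water = 5.967×10^14 m³ × 1030 kg m⁻³ = 6.146×10^17 kg = 6.1×10^5 Gt (and the same mass of ice, by conservation).

≈ 6.1×10^5 Gt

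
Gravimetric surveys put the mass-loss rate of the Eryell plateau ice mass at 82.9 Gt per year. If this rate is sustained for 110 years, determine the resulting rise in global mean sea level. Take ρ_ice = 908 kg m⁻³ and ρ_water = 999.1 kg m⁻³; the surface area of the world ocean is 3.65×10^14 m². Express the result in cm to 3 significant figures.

Total mass lost = 82.9 Gt/yr × 110 yr = 9119 Gt = 9.119×10^15 kg.
ρ_w = 999.1 kg m⁻³, so water volume = 9.119×10^15 / 999.1 = 9.127×10^12 m³.
Δh = 9.127×10^12 / 3.65×10^14 = 0.0250 m = 2.50 cm.

≈ 2.50 cm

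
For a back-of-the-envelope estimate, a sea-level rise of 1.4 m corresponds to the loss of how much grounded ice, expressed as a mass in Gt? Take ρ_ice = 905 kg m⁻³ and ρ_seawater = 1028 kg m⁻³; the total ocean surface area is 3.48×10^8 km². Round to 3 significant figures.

Required water volume = Δh × A = 1.4 m × 3.48×10^14 m² = 4.872×10^14 m³.
ρ_w = 1028 kg m⁻³, so the mass of water = 4.872×10^14 m³ × 1028 kg m⁻³ = 5.008×10^17 kg = 5.01×10^5 Gt (and the same mass of ice, by conservation).

≈ 5.01×10^5 Gt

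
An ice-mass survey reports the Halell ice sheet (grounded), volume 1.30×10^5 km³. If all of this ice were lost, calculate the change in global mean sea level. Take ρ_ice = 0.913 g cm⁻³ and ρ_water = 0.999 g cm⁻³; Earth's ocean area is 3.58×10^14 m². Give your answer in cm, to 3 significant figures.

Halell: 1.30×10^5 km³ × (913/999) = 1.188×10^5 km³ of water.
Spread over 3.58×10^14 m² of ocean, Δh = 1.188×10^14 / 3.58×10^14 = 0.332 m = 33.2 cm.

≈ 33.2 cm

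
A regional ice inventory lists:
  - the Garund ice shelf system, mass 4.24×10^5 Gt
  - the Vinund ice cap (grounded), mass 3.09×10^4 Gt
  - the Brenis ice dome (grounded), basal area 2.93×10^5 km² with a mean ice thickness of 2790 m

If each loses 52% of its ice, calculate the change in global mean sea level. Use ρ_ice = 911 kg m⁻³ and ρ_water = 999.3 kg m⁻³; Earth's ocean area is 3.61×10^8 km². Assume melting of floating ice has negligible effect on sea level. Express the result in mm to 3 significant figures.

≈ 1120 mm

The Garund ice shelf system is floating and already displaces its own weight of water, so its melt adds essentially nothing to sea level.
Vinund: 0.52 × 3.09×10^4 Gt = 1.607×10^16 kg; dividing by ρ_w = 999.3 kg m⁻³ gives 1.608×10^13 m³ of water.
Brenis: ice volume = 2.93×10^5 km² × 2790 m = 8.175×10^5 km³; 0.52 × 8.175×10^5 × (911/999.3) = 3.875×10^5 km³ of water.
Total added water ≈ 4.036×10^14 m³ over 3.61×10^14 m² → Δh = 1.12 m = 1120 mm.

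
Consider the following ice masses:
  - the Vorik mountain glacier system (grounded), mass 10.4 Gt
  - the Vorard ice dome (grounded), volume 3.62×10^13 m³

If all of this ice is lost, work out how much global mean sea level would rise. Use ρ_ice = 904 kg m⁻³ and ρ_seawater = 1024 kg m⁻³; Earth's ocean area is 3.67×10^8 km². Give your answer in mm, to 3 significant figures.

≈ 87.1 mm

Vorik: 10.4 Gt = 1.040×10^13 kg; dividing by ρ_w = 1024 kg m⁻³ gives 1.016×10^10 m³ of water.
Vorard: 3.62×10^13 m³ × (904/1024) = 3.196×10^13 m³ of water.
Total added water ≈ 3.197×10^13 m³ over 3.67×10^14 m² → Δh = 0.0871 m = 87.1 mm.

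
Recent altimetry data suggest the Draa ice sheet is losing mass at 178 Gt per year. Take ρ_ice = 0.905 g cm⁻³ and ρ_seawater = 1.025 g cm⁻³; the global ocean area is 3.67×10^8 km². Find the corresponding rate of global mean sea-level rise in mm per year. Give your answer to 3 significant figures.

≈ 0.473 mm/yr

ρ_w = 1.025 g cm⁻³ = 1025 kg m⁻³. Annual water volume added = 178 Gt / ρ_w = 1.780×10^14 kg / 1025 kg m⁻³ = 1.737×10^11 m³.
Δh per year = 1.737×10^11 / 3.67×10^14 = 4.73×10^-4 m = 0.473 mm.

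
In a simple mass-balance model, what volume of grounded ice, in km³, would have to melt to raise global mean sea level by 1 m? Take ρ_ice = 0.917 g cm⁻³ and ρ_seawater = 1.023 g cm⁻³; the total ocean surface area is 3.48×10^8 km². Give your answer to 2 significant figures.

Required water volume = Δh × A = 1 m × 3.48×10^14 m² = 3.480×10^14 m³ = 3.480×10^5 km³.
Ice volume = water volume × ρ_w/ρ_ice = 3.480×10^5 × 1023/917 = 3.9×10^5 km³.

≈ 3.9×10^5 km³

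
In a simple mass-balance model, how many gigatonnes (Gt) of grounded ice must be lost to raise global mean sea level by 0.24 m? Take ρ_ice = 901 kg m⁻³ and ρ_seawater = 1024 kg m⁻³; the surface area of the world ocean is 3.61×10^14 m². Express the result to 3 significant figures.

Required water volume = Δh × A = 0.24 m × 3.61×10^14 m² = 8.664×10^13 m³.
ρ_w = 1024 kg m⁻³, so the mass of water = 8.664×10^13 m³ × 1024 kg m⁻³ = 8.872×10^16 kg = 8.87×10^4 Gt (and the same mass of ice, by conservation).

≈ 8.87×10^4 Gt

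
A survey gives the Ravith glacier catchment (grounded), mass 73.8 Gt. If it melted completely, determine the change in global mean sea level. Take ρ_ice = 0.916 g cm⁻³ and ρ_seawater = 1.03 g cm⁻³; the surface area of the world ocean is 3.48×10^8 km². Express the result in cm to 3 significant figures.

Ravith: 73.8 Gt = 7.380×10^13 kg; dividing by ρ_w = 1.03 g cm⁻³ = 1030 kg m⁻³ gives 7.165×10^10 m³ of water.
Spread over 3.48×10^14 m² of ocean, Δh = 7.165×10^10 / 3.48×10^14 = 2.06×10^-4 m = 0.0206 cm.

≈ 0.0206 cm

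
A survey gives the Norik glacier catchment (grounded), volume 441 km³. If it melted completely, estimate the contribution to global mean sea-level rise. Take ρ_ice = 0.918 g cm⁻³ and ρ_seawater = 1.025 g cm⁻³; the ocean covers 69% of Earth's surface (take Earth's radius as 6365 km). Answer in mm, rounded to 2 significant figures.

≈ 1.1 mm

Norik: 441 km³ × (918/1025) = 395.0 km³ of water.
Spread over 3.51×10^14 m² of ocean, Δh = 3.950×10^11 / 3.51×10^14 = 1.12×10^-3 m = 1.1 mm.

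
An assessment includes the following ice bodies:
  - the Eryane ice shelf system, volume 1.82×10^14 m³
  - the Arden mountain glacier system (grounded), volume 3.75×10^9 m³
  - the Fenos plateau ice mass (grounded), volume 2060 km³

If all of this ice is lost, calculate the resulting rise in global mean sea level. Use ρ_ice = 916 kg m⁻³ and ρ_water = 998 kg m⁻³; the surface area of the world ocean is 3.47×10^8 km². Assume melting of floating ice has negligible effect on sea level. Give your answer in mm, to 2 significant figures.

The Eryane ice shelf system is floating and already displaces its own weight of water, so its melt adds essentially nothing to sea level.
Arden: 3.75×10^9 m³ × (916/998) = 3.442×10^9 m³ of water.
Fenos: 2060 km³ × (916/998) = 1891 km³ of water.
Total added water ≈ 1.894×10^12 m³ over 3.47×10^14 m² → Δh = 5.46×10^-3 m = 5.5 mm.

≈ 5.5 mm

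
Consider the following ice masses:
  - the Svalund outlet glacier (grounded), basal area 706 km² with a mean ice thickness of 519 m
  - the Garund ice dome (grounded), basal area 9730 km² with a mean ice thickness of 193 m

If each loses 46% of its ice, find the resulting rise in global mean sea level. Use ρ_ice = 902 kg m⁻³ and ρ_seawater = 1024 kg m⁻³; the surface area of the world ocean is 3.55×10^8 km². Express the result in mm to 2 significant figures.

≈ 2.6 mm

Svalund: ice volume = 706 km² × 519 m = 366.4 km³; 0.46 × 366.4 × (902/1024) = 148.5 km³ of water.
Garund: ice volume = 9730 km² × 193 m = 1878 km³; 0.46 × 1878 × (902/1024) = 760.9 km³ of water.
Total added water ≈ 9.094×10^11 m³ over 3.55×10^14 m² → Δh = 2.56×10^-3 m = 2.6 mm.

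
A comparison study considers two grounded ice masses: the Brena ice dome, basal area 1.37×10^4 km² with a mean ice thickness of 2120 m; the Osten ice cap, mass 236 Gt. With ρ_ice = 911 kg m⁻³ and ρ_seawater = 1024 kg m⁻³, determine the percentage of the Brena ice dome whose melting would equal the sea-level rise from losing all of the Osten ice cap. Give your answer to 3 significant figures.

≈ 0.892 %

Equal sea-level rise means equal mass of meltwater, i.e. equal mass of ice lost.
Ice mass of Osten: 2.360×10^14 kg; ice mass of Brena: 2.646×10^16 kg.
Fraction required = 2.360×10^14 / 2.646×10^16 = 8.92×10^-3 → 0.892 %.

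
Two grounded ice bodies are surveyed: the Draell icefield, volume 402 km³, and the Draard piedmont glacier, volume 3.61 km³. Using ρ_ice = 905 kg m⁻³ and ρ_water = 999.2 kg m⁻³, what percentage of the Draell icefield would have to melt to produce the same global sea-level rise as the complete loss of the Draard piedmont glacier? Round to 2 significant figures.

≈ 0.90 %

Equal sea-level rise means equal mass of meltwater, i.e. equal mass of ice lost.
Ice mass of Draard: 3.267×10^12 kg; ice mass of Draell: 3.638×10^14 kg.
Fraction required = 3.267×10^12 / 3.638×10^14 = 8.98×10^-3 → 0.90 %.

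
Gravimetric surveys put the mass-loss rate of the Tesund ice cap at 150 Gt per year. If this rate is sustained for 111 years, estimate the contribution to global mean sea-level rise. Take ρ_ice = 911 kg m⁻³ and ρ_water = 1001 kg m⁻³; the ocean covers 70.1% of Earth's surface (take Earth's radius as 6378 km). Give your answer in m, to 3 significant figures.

≈ 0.0464 m

Total mass lost = 150 Gt/yr × 111 yr = 1.665×10^4 Gt = 1.665×10^16 kg.
ρ_w = 1001 kg m⁻³, so water volume = 1.665×10^16 / 1001 = 1.663×10^13 m³.
Δh = 1.663×10^13 / 3.58×10^14 = 0.0464 m.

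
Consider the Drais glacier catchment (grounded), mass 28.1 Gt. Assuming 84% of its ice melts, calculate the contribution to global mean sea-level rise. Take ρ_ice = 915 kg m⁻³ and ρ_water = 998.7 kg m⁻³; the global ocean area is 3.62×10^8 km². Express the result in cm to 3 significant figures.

≈ 6.53×10^-3 cm

Drais: 0.84 × 28.1 Gt = 2.360×10^13 kg; dividing by ρ_w = 998.7 kg m⁻³ gives 2.363×10^10 m³ of water.
Spread over 3.62×10^14 m² of ocean, Δh = 2.363×10^10 / 3.62×10^14 = 6.53×10^-5 m = 6.53×10^-3 cm.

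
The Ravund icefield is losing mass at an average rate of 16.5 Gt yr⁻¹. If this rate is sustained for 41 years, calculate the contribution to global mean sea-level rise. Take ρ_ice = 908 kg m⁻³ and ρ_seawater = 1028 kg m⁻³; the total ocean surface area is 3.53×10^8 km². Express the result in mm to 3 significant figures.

≈ 1.86 mm

Total mass lost = 16.5 Gt/yr × 41 yr = 676.5 Gt = 6.765×10^14 kg.
ρ_w = 1028 kg m⁻³, so water volume = 6.765×10^14 / 1028 = 6.581×10^11 m³.
Δh = 6.581×10^11 / 3.53×10^14 = 1.86×10^-3 m = 1.86 mm.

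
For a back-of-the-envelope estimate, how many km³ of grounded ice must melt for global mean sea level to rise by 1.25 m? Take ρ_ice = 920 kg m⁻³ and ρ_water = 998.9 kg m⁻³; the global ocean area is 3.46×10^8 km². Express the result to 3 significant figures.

≈ 4.70×10^5 km³

Required water volume = Δh × A = 1.25 m × 3.46×10^14 m² = 4.325×10^14 m³ = 4.325×10^5 km³.
Ice volume = water volume × ρ_w/ρ_ice = 4.325×10^5 × 998.9/920 = 4.70×10^5 km³.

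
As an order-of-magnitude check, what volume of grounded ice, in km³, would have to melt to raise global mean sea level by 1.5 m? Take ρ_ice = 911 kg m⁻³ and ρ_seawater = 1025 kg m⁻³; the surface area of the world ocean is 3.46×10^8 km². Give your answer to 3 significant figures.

Required water volume = Δh × A = 1.5 m × 3.46×10^14 m² = 5.190×10^14 m³ = 5.190×10^5 km³.
Ice volume = water volume × ρ_w/ρ_ice = 5.190×10^5 × 1025/911 = 5.84×10^5 km³.

≈ 5.84×10^5 km³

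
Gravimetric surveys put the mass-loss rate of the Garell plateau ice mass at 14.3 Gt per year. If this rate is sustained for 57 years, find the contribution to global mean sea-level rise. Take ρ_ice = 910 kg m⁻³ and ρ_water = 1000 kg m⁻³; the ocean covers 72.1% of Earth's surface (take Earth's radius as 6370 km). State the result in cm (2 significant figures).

Total mass lost = 14.3 Gt/yr × 57 yr = 815.1 Gt = 8.151×10^14 kg.
ρ_w = 1000 kg m⁻³, so water volume = 8.151×10^14 / 1000 = 8.151×10^11 m³.
Δh = 8.151×10^11 / 3.68×10^14 = 2.22×10^-3 m = 0.22 cm.

≈ 0.22 cm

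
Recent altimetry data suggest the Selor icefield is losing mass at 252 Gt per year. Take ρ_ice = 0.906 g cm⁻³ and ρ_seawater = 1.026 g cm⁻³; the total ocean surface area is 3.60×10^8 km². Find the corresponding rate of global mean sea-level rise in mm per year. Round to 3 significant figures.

ρ_w = 1.026 g cm⁻³ = 1026 kg m⁻³. Annual water volume added = 252 Gt / ρ_w = 2.520×10^14 kg / 1026 kg m⁻³ = 2.456×10^11 m³.
Δh per year = 2.456×10^11 / 3.60×10^14 = 6.82×10^-4 m = 0.682 mm.

≈ 0.682 mm/yr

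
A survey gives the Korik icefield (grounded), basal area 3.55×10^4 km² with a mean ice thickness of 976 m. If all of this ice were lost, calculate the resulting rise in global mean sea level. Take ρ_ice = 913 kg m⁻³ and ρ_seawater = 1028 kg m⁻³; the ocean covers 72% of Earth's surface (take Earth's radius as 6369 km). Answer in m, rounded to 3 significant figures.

Korik: ice volume = 3.55×10^4 km² × 976 m = 3.465×10^4 km³; 3.465×10^4 × (913/1028) = 3.077×10^4 km³ of water.
Spread over 3.67×10^14 m² of ocean, Δh = 3.077×10^13 / 3.67×10^14 = 0.0838 m.

≈ 0.0838 m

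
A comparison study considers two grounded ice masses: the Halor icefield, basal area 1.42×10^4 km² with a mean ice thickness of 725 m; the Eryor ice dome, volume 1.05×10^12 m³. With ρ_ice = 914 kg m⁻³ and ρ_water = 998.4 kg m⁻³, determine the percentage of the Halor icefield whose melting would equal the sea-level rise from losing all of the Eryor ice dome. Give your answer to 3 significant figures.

Equal sea-level rise means equal mass of meltwater, i.e. equal mass of ice lost.
Ice mass of Eryor: 9.597×10^14 kg; ice mass of Halor: 9.410×10^15 kg.
Fraction required = 9.597×10^14 / 9.410×10^15 = 0.102 → 10.2 %.

≈ 10.2 %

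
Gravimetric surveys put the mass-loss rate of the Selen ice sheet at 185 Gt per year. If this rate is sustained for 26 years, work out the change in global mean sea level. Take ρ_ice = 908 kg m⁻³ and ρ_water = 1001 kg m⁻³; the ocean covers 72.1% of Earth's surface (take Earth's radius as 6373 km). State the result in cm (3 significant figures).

≈ 1.31 cm

Total mass lost = 185 Gt/yr × 26 yr = 4810 Gt = 4.810×10^15 kg.
ρ_w = 1001 kg m⁻³, so water volume = 4.810×10^15 / 1001 = 4.805×10^12 m³.
Δh = 4.805×10^12 / 3.68×10^14 = 0.0131 m = 1.31 cm.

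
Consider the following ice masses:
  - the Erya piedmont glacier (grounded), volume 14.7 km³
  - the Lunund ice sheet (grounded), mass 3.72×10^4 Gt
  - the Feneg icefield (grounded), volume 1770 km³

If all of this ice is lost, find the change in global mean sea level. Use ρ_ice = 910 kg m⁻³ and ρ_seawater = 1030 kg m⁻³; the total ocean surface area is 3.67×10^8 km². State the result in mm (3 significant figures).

≈ 103 mm

Erya: 14.7 km³ × (910/1030) = 12.99 km³ of water.
Lunund: 3.72×10^4 Gt = 3.720×10^16 kg; dividing by ρ_w = 1030 kg m⁻³ gives 3.612×10^13 m³ of water.
Feneg: 1770 km³ × (910/1030) = 1564 km³ of water.
Total added water ≈ 3.769×10^13 m³ over 3.67×10^14 m² → Δh = 0.103 m = 103 mm.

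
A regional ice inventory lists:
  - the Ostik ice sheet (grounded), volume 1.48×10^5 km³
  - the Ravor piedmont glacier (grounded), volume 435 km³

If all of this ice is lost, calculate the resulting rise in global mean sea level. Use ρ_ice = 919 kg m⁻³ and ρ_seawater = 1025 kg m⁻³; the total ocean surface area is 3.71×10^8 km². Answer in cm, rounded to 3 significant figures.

Ostik: 1.48×10^5 km³ × (919/1025) = 1.327×10^5 km³ of water.
Ravor: 435 km³ × (919/1025) = 390.0 km³ of water.
Total added water ≈ 1.331×10^14 m³ over 3.71×10^14 m² → Δh = 0.359 m = 35.9 cm.

≈ 35.9 cm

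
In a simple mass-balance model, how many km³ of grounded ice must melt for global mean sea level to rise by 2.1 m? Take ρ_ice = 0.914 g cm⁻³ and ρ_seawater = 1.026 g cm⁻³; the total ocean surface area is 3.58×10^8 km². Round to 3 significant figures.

Required water volume = Δh × A = 2.1 m × 3.58×10^14 m² = 7.518×10^14 m³ = 7.518×10^5 km³.
Ice volume = water volume × ρ_w/ρ_ice = 7.518×10^5 × 1026/914 = 8.44×10^5 km³.

≈ 8.44×10^5 km³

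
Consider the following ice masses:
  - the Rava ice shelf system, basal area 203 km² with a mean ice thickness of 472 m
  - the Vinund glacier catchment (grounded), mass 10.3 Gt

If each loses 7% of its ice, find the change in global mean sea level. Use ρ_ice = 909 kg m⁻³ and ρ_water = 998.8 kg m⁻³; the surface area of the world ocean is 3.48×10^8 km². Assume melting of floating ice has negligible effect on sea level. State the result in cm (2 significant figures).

≈ 2.1×10^-4 cm

The Rava ice shelf system is floating and already displaces its own weight of water, so its melt adds essentially nothing to sea level.
Vinund: 0.07 × 10.3 Gt = 7.210×10^11 kg; dividing by ρ_w = 998.8 kg m⁻³ gives 7.219×10^8 m³ of water.
Total added water ≈ 7.219×10^8 m³ over 3.48×10^14 m² → Δh = 2.07×10^-6 m = 2.1×10^-4 cm.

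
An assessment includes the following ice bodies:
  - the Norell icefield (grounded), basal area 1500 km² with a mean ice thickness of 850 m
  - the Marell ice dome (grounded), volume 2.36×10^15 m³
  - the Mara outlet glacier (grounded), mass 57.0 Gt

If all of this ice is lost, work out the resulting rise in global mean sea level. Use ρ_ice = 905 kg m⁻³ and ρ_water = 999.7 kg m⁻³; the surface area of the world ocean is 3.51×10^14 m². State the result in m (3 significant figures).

Norell: ice volume = 1500 km² × 850 m = 1275 km³; 1275 × (905/999.7) = 1154 km³ of water.
Marell: 2.36×10^15 m³ × (905/999.7) = 2.136×10^15 m³ of water.
Mara: 57.0 Gt = 5.700×10^13 kg; dividing by ρ_w = 999.7 kg m⁻³ gives 5.702×10^10 m³ of water.
Total added water ≈ 2.138×10^15 m³ over 3.51×10^14 m² → Δh = 6.09 m.

≈ 6.09 m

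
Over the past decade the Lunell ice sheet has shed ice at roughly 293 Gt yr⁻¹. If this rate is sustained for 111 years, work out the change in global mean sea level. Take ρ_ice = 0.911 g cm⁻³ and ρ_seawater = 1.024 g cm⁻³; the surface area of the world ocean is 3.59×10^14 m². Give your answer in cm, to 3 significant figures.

≈ 8.85 cm

Total mass lost = 293 Gt/yr × 111 yr = 3.252×10^4 Gt = 3.252×10^16 kg.
ρ_w = 1.024 g cm⁻³ = 1024 kg m⁻³, so water volume = 3.252×10^16 / 1024 = 3.176×10^13 m³.
Δh = 3.176×10^13 / 3.59×10^14 = 0.0885 m = 8.85 cm.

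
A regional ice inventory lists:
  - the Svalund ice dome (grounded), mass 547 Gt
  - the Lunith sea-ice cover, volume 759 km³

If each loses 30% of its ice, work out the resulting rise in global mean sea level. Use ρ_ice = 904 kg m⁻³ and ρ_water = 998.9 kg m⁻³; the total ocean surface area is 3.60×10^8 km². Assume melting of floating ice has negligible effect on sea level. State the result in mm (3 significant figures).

Svalund: 0.3 × 547 Gt = 1.641×10^14 kg; dividing by ρ_w = 998.9 kg m⁻³ gives 1.643×10^11 m³ of water.
The Lunith sea-ice cover is floating and already displaces its own weight of water, so its melt adds essentially nothing to sea level.
Total added water ≈ 1.643×10^11 m³ over 3.60×10^14 m² → Δh = 4.56×10^-4 m = 0.456 mm.

≈ 0.456 mm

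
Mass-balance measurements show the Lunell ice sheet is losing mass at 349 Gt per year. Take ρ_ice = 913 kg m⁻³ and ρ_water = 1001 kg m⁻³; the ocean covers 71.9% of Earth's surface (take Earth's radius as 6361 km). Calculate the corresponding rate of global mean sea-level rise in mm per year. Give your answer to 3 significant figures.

≈ 0.954 mm/yr

ρ_w = 1001 kg m⁻³. Annual water volume added = 349 Gt / ρ_w = 3.490×10^14 kg / 1001 kg m⁻³ = 3.487×10^11 m³.
Δh per year = 3.487×10^11 / 3.66×10^14 = 9.54×10^-4 m = 0.954 mm.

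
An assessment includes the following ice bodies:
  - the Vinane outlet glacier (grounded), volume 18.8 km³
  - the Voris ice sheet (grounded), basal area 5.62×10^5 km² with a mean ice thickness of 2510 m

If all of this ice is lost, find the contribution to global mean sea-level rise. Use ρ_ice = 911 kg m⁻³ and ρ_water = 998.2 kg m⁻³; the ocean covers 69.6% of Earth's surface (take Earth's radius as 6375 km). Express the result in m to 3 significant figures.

Vinane: 18.8 km³ × (911/998.2) = 17.16 km³ of water.
Voris: ice volume = 5.62×10^5 km² × 2510 m = 1.411×10^6 km³; 1.411×10^6 × (911/998.2) = 1.287×10^6 km³ of water.
Total added water ≈ 1.287×10^15 m³ over 3.55×10^14 m² → Δh = 3.62 m.

≈ 3.62 m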